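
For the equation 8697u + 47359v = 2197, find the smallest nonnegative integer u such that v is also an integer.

2870

gcd(47359, 8697) = 13.
13 divides 2197, so solutions exist.
By Bézout, 8697·(599) + 47359·(-110) = 13.
Scale by 2197/13 = 169: (u₀, v₀) = (101231, -18590).
General solution: u = 101231 + 3643t, v = -18590 - 669t for integer t.
u ≥ 0: smallest is 101231 mod 3643 = 2870 (at t = -27), with v = -527.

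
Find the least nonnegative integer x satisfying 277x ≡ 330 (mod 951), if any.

705

gcd(951, 277) = 1  (951 = 3·277 + 120, 277 = 2·120 + 37, 120 = 3·37 + 9, 37 = 4·9 + 1, 9 = 9·1).
1 divides 330, so solutions exist.
Back-substituting, 277·(103) + 951·(-30) = 1.
So 277·(103) ≡ 1 (mod 951); multiply by 330: x ≡ 33990 (mod 951).
Smallest nonnegative: x = 33990 mod 951 = 705.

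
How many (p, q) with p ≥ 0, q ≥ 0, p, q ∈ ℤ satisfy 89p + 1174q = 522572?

gcd(1174, 89) = 1  (1174 = 13·89 + 17, 89 = 5·17 + 4, 17 = 4·4 + 1, 4 = 4·1).
Back-substituting, 89·(-277) + 1174·(21) = 1.
Scale by 522572: one solution is (-144752444, 10974012). Reduce p mod 1174: (582, 401).
General: p = 582 + 1174t, q = 401 - 89t.
p ≥ 0 ⇒ t ≥ 0; q ≥ 0 ⇒ t ≤ 4. So t ∈ [0, 4]: 5 solutions.

5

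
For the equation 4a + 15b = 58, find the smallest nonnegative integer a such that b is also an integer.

gcd(15, 4):
  15 = 3×4 + 3
  4 = 1×3 + 1
  3 = 3×1
so gcd(15, 4) = 1.
1 divides 58, so solutions exist.
Back-substitute for Bézout coefficients:
  1 = 4 - 1×3
  ... = 4×(4) + 15×(-1)
Scale by 58/1 = 58: (a₀, b₀) = (232, -58).
General solution: a = 232 + 15t, b = -58 - 4t for integer t.
a ≥ 0: smallest is 232 mod 15 = 7 (at t = -15), with b = 2.

7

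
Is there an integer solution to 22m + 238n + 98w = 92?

gcd(238, 22) = 2  (238 = 10*22 + 18, 22 = 1*18 + 4, 18 = 4*4 + 2, 4 = 2*2).
gcd(2, 98) = 2.
2 divides 92, so integer solutions exist.

yes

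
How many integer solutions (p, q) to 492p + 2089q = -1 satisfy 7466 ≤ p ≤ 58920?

25

gcd(2089, 492) = 1  (2089 = 4·492 + 121, 492 = 4·121 + 8, 121 = 15·8 + 1, 8 = 8·1).
Back-substituting, 492·(-259) + 2089·(61) = 1.
Scale by -1: particular solution (259, -61); reduce p mod 2089: (259, -61).
General solution: p = 259 + 2089t, q = -61 - 492t for integer t.
7466 ≤ 259 + 2089t ≤ 58920 gives t ∈ [4, 28], which is 25 values.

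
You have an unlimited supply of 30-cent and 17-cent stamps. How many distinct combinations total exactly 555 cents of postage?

1

Need nonnegative integers with 30j + 17k = 555.
gcd(30, 17) = 1, and 30·(4) + 17·(-7) = 1.
So (j₀, k₀) = (2220, -3885); general j = 2220 + 17t, k = -3885 - 30t.
j ≥ 0 ⇒ t ≥ -130; k ≥ 0 ⇒ t ≤ -130. That's 1 value of t.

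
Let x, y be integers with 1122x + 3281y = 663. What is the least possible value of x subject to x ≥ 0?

gcd(3281, 1122):
  3281 = 2×1122 + 1037
  1122 = 1×1037 + 85
  1037 = 12×85 + 17
  85 = 5×17
so gcd(3281, 1122) = 17.
17 divides 663, so solutions exist.
Back-substitute for Bézout coefficients:
  17 = 1037 - 12×85
  ... = 1122×(-38) + 3281×(13)
Scale by 663/17 = 39: (x₀, y₀) = (-1482, 507).
General solution: x = -1482 + 193t, y = 507 - 66t for integer t.
x ≥ 0: smallest is -1482 mod 193 = 62 (at t = 8), with y = -21.

62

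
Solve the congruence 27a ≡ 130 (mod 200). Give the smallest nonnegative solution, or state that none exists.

gcd(200, 27) = 1.
1 divides 130, so solutions exist.
By Bézout, 27*(-37) + 200*(5) = 1.
So 27*(-37) ≡ 1 (mod 200); multiply by 130: a ≡ -4810 (mod 200).
Smallest nonnegative: a = -4810 mod 200 = 190.

190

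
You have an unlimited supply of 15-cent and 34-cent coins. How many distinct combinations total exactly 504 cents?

1

Need nonnegative integers with 15j + 34k = 504.
gcd(15, 34) = 1, and 15·(-9) + 34·(4) = 1.
So (j₀, k₀) = (-4536, 2016); general j = -4536 + 34t, k = 2016 - 15t.
j ≥ 0 ⇒ t ≥ 134; k ≥ 0 ⇒ t ≤ 134. That's 1 value of t.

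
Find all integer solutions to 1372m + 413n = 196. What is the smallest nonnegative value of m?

gcd(1372, 413) = 7.
7 divides 196, so solutions exist.
By Bézout, 1372·(28) + 413·(-93) = 7.
Scale by 196/7 = 28: (m₀, n₀) = (784, -2604).
General solution: m = 784 + 59t, n = -2604 - 196t for integer t.
m ≥ 0: smallest is 784 mod 59 = 17 (at t = -13), with n = -56.

17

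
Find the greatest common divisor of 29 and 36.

gcd(36, 29) = 1  (36 = 1×29 + 7, 29 = 4×7 + 1, 7 = 7×1).

1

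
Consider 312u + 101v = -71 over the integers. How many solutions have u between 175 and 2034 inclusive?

18

gcd(312, 101):
  312 = 3·101 + 9
  101 = 11·9 + 2
  9 = 4·2 + 1
  2 = 2·1
so gcd(312, 101) = 1.
Back-substitute for Bézout coefficients:
  1 = 9 - 4·2
  ... = 312·(45) + 101·(-139)
Scale by -71: particular solution (-3195, 9869); reduce u mod 101: (37, -115).
General solution: u = 37 + 101t, v = -115 - 312t for integer t.
175 ≤ 37 + 101t ≤ 2034 gives t ∈ [2, 19], which is 18 values.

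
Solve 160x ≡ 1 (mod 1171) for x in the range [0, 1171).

505

gcd(1171, 160):
  1171 = 7×160 + 51
  160 = 3×51 + 7
  51 = 7×7 + 2
  7 = 3×2 + 1
  2 = 2×1
so gcd(1171, 160) = 1.
Back-substitute for Bézout coefficients:
  1 = 7 - 3×2
  ... = 160×(505) + 1171×(-69)
So 160×505 ≡ 1 (mod 1171), and 505 mod 1171 = 505.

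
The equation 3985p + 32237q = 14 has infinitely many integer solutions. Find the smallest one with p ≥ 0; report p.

gcd(32237, 3985) = 1.
1 divides 14, so solutions exist.
By Bézout, 3985·(-7224) + 32237·(893) = 1.
Scale by 14/1 = 14: (p₀, q₀) = (-101136, 12502).
General solution: p = -101136 + 32237t, q = 12502 - 3985t for integer t.
p ≥ 0: smallest is -101136 mod 32237 = 27812 (at t = 4), with q = -3438.

27812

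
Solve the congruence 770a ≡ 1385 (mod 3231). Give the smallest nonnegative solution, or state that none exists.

862

gcd(3231, 770):
  3231 = 4·770 + 151
  770 = 5·151 + 15
  151 = 10·15 + 1
  15 = 15·1
so gcd(3231, 770) = 1.
1 divides 1385, so solutions exist.
Back-substitute for Bézout coefficients:
  1 = 151 - 10·15
  ... = 770·(-214) + 3231·(51)
So 770·(-214) ≡ 1 (mod 3231); multiply by 1385: a ≡ -296390 (mod 3231).
Smallest nonnegative: a = -296390 mod 3231 = 862.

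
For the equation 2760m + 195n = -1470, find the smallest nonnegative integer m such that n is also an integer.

gcd(2760, 195) = 15.
15 divides -1470, so solutions exist.
By Bézout, 2760×(-6) + 195×(85) = 15.
Scale by -1470/15 = -98: (m₀, n₀) = (588, -8330).
General solution: m = 588 + 13t, n = -8330 - 184t for integer t.
m ≥ 0: smallest is 588 mod 13 = 3 (at t = -45), with n = -50.

3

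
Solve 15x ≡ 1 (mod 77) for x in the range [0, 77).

36

gcd(77, 15):
  77 = 5*15 + 2
  15 = 7*2 + 1
  2 = 2*1
so gcd(77, 15) = 1.
Back-substitute for Bézout coefficients:
  1 = 15 - 7*2
  ... = 15*(36) + 77*(-7)
So 15*36 ≡ 1 (mod 77), and 36 mod 77 = 36.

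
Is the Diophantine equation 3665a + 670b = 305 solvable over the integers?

yes

gcd(3665, 670) = 5  (3665 = 5×670 + 315, 670 = 2×315 + 40, 315 = 7×40 + 35, 40 = 1×35 + 5, 35 = 7×5).
5 divides 305, so integer solutions exist.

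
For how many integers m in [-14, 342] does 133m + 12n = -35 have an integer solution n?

gcd(133, 12) = 1  (133 = 11·12 + 1, 12 = 12·1).
Back-substituting, 133·(1) + 12·(-11) = 1.
Scale by -35: particular solution (-35, 385); reduce m mod 12: (1, -14).
General solution: m = 1 + 12t, n = -14 - 133t for integer t.
-14 ≤ 1 + 12t ≤ 342 gives t ∈ [-1, 28], which is 30 values.

30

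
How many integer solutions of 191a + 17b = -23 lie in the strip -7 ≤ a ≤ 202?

gcd(191, 17) = 1.
By Bézout, 191*(-4) + 17*(45) = 1.
Particular solution: (7, -80).
General solution: a = 7 + 17t, b = -80 - 191t for integer t.
-7 ≤ 7 + 17t ≤ 202 gives t ∈ [0, 11], which is 12 values.

12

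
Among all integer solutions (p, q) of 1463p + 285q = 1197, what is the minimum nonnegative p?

gcd(1463, 285) = 19  (1463 = 5×285 + 38, 285 = 7×38 + 19, 38 = 2×19).
19 divides 1197, so solutions exist.
Back-substituting, 1463×(-7) + 285×(36) = 19.
Scale by 1197/19 = 63: (p₀, q₀) = (-441, 2268).
General solution: p = -441 + 15t, q = 2268 - 77t for integer t.
p ≥ 0: smallest is -441 mod 15 = 9 (at t = 30), with q = -42.

9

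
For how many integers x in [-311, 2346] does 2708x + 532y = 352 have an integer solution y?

gcd(2708, 532) = 4  (2708 = 5*532 + 48, 532 = 11*48 + 4, 48 = 12*4).
Back-substituting, 2708*(-11) + 532*(56) = 4.
Scale by 88: particular solution (-968, 4928); reduce x mod 133: (96, -488).
General solution: x = 96 + 133t, y = -488 - 677t for integer t.
-311 ≤ 96 + 133t ≤ 2346 gives t ∈ [-3, 16], which is 20 values.

20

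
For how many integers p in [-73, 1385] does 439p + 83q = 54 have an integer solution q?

gcd(439, 83):
  439 = 5*83 + 24
  83 = 3*24 + 11
  24 = 2*11 + 2
  11 = 5*2 + 1
  2 = 2*1
so gcd(439, 83) = 1.
Back-substitute for Bézout coefficients:
  1 = 11 - 5*2
  ... = 439*(-38) + 83*(201)
Scale by 54: particular solution (-2052, 10854); reduce p mod 83: (23, -121).
General solution: p = 23 + 83t, q = -121 - 439t for integer t.
-73 ≤ 23 + 83t ≤ 1385 gives t ∈ [-1, 16], which is 18 values.

18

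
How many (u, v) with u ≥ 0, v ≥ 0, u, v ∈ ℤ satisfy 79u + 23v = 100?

0

gcd(79, 23):
  79 = 3×23 + 10
  23 = 2×10 + 3
  10 = 3×3 + 1
  3 = 3×1
so gcd(79, 23) = 1.
Back-substitute for Bézout coefficients:
  1 = 10 - 3×3
  ... = 79×(7) + 23×(-24)
Scale by 100: one solution is (700, -2400). Reduce u mod 23: (10, -30).
General: u = 10 + 23t, v = -30 - 79t.
u ≥ 0 ⇒ t ≥ 0; v ≥ 0 ⇒ t ≤ -1. So t ∈ [0, -1]: 0 solutions.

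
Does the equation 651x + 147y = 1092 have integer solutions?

gcd(651, 147):
  651 = 4*147 + 63
  147 = 2*63 + 21
  63 = 3*21
so gcd(651, 147) = 21.
21 divides 1092, so integer solutions exist.

yes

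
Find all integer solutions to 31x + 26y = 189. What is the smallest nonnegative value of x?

17

gcd(31, 26) = 1.
1 divides 189, so solutions exist.
By Bézout, 31*(-5) + 26*(6) = 1.
Scale by 189/1 = 189: (x₀, y₀) = (-945, 1134).
General solution: x = -945 + 26t, y = 1134 - 31t for integer t.
x ≥ 0: smallest is -945 mod 26 = 17 (at t = 37), with y = -13.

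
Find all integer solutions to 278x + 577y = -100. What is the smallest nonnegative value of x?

gcd(577, 278):
  577 = 2×278 + 21
  278 = 13×21 + 5
  21 = 4×5 + 1
  5 = 5×1
so gcd(577, 278) = 1.
1 divides -100, so solutions exist.
Back-substitute for Bézout coefficients:
  1 = 21 - 4×5
  ... = 278×(-110) + 577×(53)
Scale by -100/1 = -100: (x₀, y₀) = (11000, -5300).
General solution: x = 11000 + 577t, y = -5300 - 278t for integer t.
x ≥ 0: smallest is 11000 mod 577 = 37 (at t = -19), with y = -18.

37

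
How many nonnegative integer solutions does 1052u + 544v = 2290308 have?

gcd(1052, 544):
  1052 = 1·544 + 508
  544 = 1·508 + 36
  508 = 14·36 + 4
  36 = 9·4
so gcd(1052, 544) = 4.
Back-substitute for Bézout coefficients:
  4 = 508 - 14·36
  ... = 1052·(15) + 544·(-29)
Scale by 572577: one solution is (8588655, -16604733). Reduce u mod 136: (119, 3980).
General: u = 119 + 136t, v = 3980 - 263t.
u ≥ 0 ⇒ t ≥ 0; v ≥ 0 ⇒ t ≤ 15. So t ∈ [0, 15]: 16 solutions.

16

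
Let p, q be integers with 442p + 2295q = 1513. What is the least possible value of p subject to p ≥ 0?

gcd(2295, 442) = 17.
17 divides 1513, so solutions exist.
By Bézout, 442×(26) + 2295×(-5) = 17.
Scale by 1513/17 = 89: (p₀, q₀) = (2314, -445).
General solution: p = 2314 + 135t, q = -445 - 26t for integer t.
p ≥ 0: smallest is 2314 mod 135 = 19 (at t = -17), with q = -3.

19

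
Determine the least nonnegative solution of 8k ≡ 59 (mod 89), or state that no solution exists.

63

gcd(89, 8) = 1  (89 = 11·8 + 1, 8 = 8·1).
1 divides 59, so solutions exist.
Back-substituting, 8·(-11) + 89·(1) = 1.
So 8·(-11) ≡ 1 (mod 89); multiply by 59: k ≡ -649 (mod 89).
Smallest nonnegative: k = -649 mod 89 = 63.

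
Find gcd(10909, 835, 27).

1

gcd(10909, 835) = 1  (10909 = 13·835 + 54, 835 = 15·54 + 25, 54 = 2·25 + 4, 25 = 6·4 + 1, 4 = 4·1).
gcd(1, 27) = 1.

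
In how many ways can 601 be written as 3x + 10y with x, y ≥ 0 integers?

20

gcd(10, 3):
  10 = 3×3 + 1
  3 = 3×1
so gcd(10, 3) = 1.
Back-substitute for Bézout coefficients:
  1 = 10 - 3×3
  ... = 3×(-3) + 10×(1)
Scale by 601: one solution is (-1803, 601). Reduce x mod 10: (7, 58).
General: x = 7 + 10t, y = 58 - 3t.
x ≥ 0 ⇒ t ≥ 0; y ≥ 0 ⇒ t ≤ 19. So t ∈ [0, 19]: 20 solutions.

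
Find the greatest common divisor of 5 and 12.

1

gcd(12, 5):
  12 = 2·5 + 2
  5 = 2·2 + 1
  2 = 2·1
so gcd(12, 5) = 1.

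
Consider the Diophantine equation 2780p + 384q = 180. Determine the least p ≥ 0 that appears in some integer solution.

gcd(2780, 384) = 4.
4 divides 180, so solutions exist.
By Bézout, 2780×(-25) + 384×(181) = 4.
Scale by 180/4 = 45: (p₀, q₀) = (-1125, 8145).
General solution: p = -1125 + 96t, q = 8145 - 695t for integer t.
p ≥ 0: smallest is -1125 mod 96 = 27 (at t = 12), with q = -195.

27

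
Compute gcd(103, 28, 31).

gcd(103, 28) = 1.
gcd(1, 31) = 1.

1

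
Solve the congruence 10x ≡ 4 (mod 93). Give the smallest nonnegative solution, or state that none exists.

19

gcd(93, 10) = 1.
1 divides 4, so solutions exist.
By Bézout, 10*(28) + 93*(-3) = 1.
So 10*(28) ≡ 1 (mod 93); multiply by 4: x ≡ 112 (mod 93).
Smallest nonnegative: x = 112 mod 93 = 19.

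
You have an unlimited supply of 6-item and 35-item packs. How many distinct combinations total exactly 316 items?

Need nonnegative integers with 6j + 35k = 316.
gcd(6, 35) = 1, and 6·(6) + 35·(-1) = 1.
So (j₀, k₀) = (1896, -316); general j = 1896 + 35t, k = -316 - 6t.
j ≥ 0 ⇒ t ≥ -54; k ≥ 0 ⇒ t ≤ -53. That's 2 values of t.

2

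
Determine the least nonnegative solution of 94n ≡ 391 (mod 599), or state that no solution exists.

87

gcd(599, 94) = 1  (599 = 6*94 + 35, 94 = 2*35 + 24, 35 = 1*24 + 11, 24 = 2*11 + 2, 11 = 5*2 + 1, 2 = 2*1).
1 divides 391, so solutions exist.
Back-substituting, 94*(-274) + 599*(43) = 1.
So 94*(-274) ≡ 1 (mod 599); multiply by 391: n ≡ -107134 (mod 599).
Smallest nonnegative: n = -107134 mod 599 = 87.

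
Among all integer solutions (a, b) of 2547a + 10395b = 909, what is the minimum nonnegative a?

gcd(10395, 2547) = 9.
9 divides 909, so solutions exist.
By Bézout, 2547×(502) + 10395×(-123) = 9.
Scale by 909/9 = 101: (a₀, b₀) = (50702, -12423).
General solution: a = 50702 + 1155t, b = -12423 - 283t for integer t.
a ≥ 0: smallest is 50702 mod 1155 = 1037 (at t = -43), with b = -254.

1037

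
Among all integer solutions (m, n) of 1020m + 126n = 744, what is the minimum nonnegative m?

20

gcd(1020, 126) = 6  (1020 = 8·126 + 12, 126 = 10·12 + 6, 12 = 2·6).
6 divides 744, so solutions exist.
Back-substituting, 1020·(-10) + 126·(81) = 6.
Scale by 744/6 = 124: (m₀, n₀) = (-1240, 10044).
General solution: m = -1240 + 21t, n = 10044 - 170t for integer t.
m ≥ 0: smallest is -1240 mod 21 = 20 (at t = 60), with n = -156.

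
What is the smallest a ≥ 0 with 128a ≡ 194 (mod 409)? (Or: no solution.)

gcd(409, 128) = 1.
1 divides 194, so solutions exist.
By Bézout, 128×(-131) + 409×(41) = 1.
So 128×(-131) ≡ 1 (mod 409); multiply by 194: a ≡ -25414 (mod 409).
Smallest nonnegative: a = -25414 mod 409 = 353.

353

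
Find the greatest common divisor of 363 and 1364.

gcd(1364, 363):
  1364 = 3·363 + 275
  363 = 1·275 + 88
  275 = 3·88 + 11
  88 = 8·11
so gcd(1364, 363) = 11.

11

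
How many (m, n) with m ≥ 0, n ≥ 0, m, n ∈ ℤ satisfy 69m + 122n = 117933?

gcd(122, 69) = 1.
By Bézout, 69×(23) + 122×(-13) = 1.
One solution: (33, 948).
General: m = 33 + 122t, n = 948 - 69t.
m ≥ 0 ⇒ t ≥ 0; n ≥ 0 ⇒ t ≤ 13. So t ∈ [0, 13]: 14 solutions.

14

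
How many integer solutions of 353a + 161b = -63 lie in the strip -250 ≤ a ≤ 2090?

15

gcd(353, 161):
  353 = 2*161 + 31
  161 = 5*31 + 6
  31 = 5*6 + 1
  6 = 6*1
so gcd(353, 161) = 1.
Back-substitute for Bézout coefficients:
  1 = 31 - 5*6
  ... = 353*(26) + 161*(-57)
Scale by -63: particular solution (-1638, 3591); reduce a mod 161: (133, -292).
General solution: a = 133 + 161t, b = -292 - 353t for integer t.
-250 ≤ 133 + 161t ≤ 2090 gives t ∈ [-2, 12], which is 15 values.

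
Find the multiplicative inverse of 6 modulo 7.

gcd(7, 6):
  7 = 1*6 + 1
  6 = 6*1
so gcd(7, 6) = 1.
Back-substitute for Bézout coefficients:
  1 = 7 - 1*6
  ... = 6*(-1) + 7*(1)
So 6*-1 ≡ 1 (mod 7), and -1 mod 7 = 6.

6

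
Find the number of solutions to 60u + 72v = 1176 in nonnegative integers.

gcd(72, 60):
  72 = 1*60 + 12
  60 = 5*12
so gcd(72, 60) = 12.
Back-substitute for Bézout coefficients:
  12 = 72 - 1*60
  ... = 60*(-1) + 72*(1)
Scale by 98: one solution is (-98, 98). Reduce u mod 6: (4, 13).
General: u = 4 + 6t, v = 13 - 5t.
u ≥ 0 ⇒ t ≥ 0; v ≥ 0 ⇒ t ≤ 2. So t ∈ [0, 2]: 3 solutions.

3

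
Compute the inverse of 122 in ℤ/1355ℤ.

gcd(1355, 122) = 1  (1355 = 11·122 + 13, 122 = 9·13 + 5, 13 = 2·5 + 3, 5 = 1·3 + 2, 3 = 1·2 + 1, 2 = 2·1).
Back-substituting, 122·(-522) + 1355·(47) = 1.
So 122·-522 ≡ 1 (mod 1355), and -522 mod 1355 = 833.

833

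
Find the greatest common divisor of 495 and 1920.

gcd(1920, 495):
  1920 = 3*495 + 435
  495 = 1*435 + 60
  435 = 7*60 + 15
  60 = 4*15
so gcd(1920, 495) = 15.

15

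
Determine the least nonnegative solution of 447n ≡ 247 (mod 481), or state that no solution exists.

403

gcd(481, 447) = 1.
1 divides 247, so solutions exist.
By Bézout, 447*(99) + 481*(-92) = 1.
So 447*(99) ≡ 1 (mod 481); multiply by 247: n ≡ 24453 (mod 481).
Smallest nonnegative: n = 24453 mod 481 = 403.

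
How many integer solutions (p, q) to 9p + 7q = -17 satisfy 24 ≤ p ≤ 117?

13

gcd(9, 7) = 1  (9 = 1×7 + 2, 7 = 3×2 + 1, 2 = 2×1).
Back-substituting, 9×(-3) + 7×(4) = 1.
Scale by -17: particular solution (51, -68); reduce p mod 7: (2, -5).
General solution: p = 2 + 7t, q = -5 - 9t for integer t.
24 ≤ 2 + 7t ≤ 117 gives t ∈ [4, 16], which is 13 values.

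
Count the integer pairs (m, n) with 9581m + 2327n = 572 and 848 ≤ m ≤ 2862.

gcd(9581, 2327):
  9581 = 4·2327 + 273
  2327 = 8·273 + 143
  273 = 1·143 + 130
  143 = 1·130 + 13
  130 = 10·13
so gcd(9581, 2327) = 13.
Back-substitute for Bézout coefficients:
  13 = 143 - 1·130
  ... = 9581·(-17) + 2327·(70)
Scale by 44: particular solution (-748, 3080); reduce m mod 179: (147, -605).
General solution: m = 147 + 179t, n = -605 - 737t for integer t.
848 ≤ 147 + 179t ≤ 2862 gives t ∈ [4, 15], which is 12 values.

12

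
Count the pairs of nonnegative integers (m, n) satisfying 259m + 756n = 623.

0

gcd(756, 259):
  756 = 2·259 + 238
  259 = 1·238 + 21
  238 = 11·21 + 7
  21 = 3·7
so gcd(756, 259) = 7.
Back-substitute for Bézout coefficients:
  7 = 238 - 11·21
  ... = 259·(-35) + 756·(12)
Scale by 89: one solution is (-3115, 1068). Reduce m mod 108: (17, -5).
General: m = 17 + 108t, n = -5 - 37t.
m ≥ 0 ⇒ t ≥ 0; n ≥ 0 ⇒ t ≤ -1. So t ∈ [0, -1]: 0 solutions.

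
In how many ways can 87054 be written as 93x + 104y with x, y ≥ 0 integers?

9

gcd(104, 93) = 1  (104 = 1·93 + 11, 93 = 8·11 + 5, 11 = 2·5 + 1, 5 = 5·1).
Back-substituting, 93·(-19) + 104·(17) = 1.
Scale by 87054: one solution is (-1654026, 1479918). Reduce x mod 104: (94, 753).
General: x = 94 + 104t, y = 753 - 93t.
x ≥ 0 ⇒ t ≥ 0; y ≥ 0 ⇒ t ≤ 8. So t ∈ [0, 8]: 9 solutions.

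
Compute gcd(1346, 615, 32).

gcd(1346, 615) = 1.
gcd(1, 32) = 1.

1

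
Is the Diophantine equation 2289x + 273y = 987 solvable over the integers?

yes

gcd(2289, 273) = 21.
21 divides 987, so integer solutions exist.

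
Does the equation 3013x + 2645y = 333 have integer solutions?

gcd(3013, 2645):
  3013 = 1·2645 + 368
  2645 = 7·368 + 69
  368 = 5·69 + 23
  69 = 3·23
so gcd(3013, 2645) = 23.
23 does not divide 333 (remainder 11), so no integer solutions.

no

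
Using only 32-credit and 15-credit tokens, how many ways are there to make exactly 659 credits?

1

Need nonnegative integers with 32j + 15k = 659.
gcd(32, 15) = 1, and 32·(-7) + 15·(15) = 1.
So (j₀, k₀) = (-4613, 9885); general j = -4613 + 15t, k = 9885 - 32t.
j ≥ 0 ⇒ t ≥ 308; k ≥ 0 ⇒ t ≤ 308. That's 1 value of t.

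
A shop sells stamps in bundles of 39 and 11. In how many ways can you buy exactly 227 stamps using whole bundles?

Need nonnegative integers with 39j + 11k = 227.
gcd(39, 11) = 1, and 39·(2) + 11·(-7) = 1.
So (j₀, k₀) = (454, -1589); general j = 454 + 11t, k = -1589 - 39t.
j ≥ 0 ⇒ t ≥ -41; k ≥ 0 ⇒ t ≤ -41. That's 1 value of t.

1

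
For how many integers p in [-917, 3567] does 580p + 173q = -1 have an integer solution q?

gcd(580, 173) = 1.
By Bézout, 580×(-17) + 173×(57) = 1.
Particular solution: (17, -57).
General solution: p = 17 + 173t, q = -57 - 580t for integer t.
-917 ≤ 17 + 173t ≤ 3567 gives t ∈ [-5, 20], which is 26 values.

26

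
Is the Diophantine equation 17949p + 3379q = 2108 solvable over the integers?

gcd(17949, 3379) = 31  (17949 = 5×3379 + 1054, 3379 = 3×1054 + 217, 1054 = 4×217 + 186, 217 = 1×186 + 31, 186 = 6×31).
31 divides 2108, so integer solutions exist.

yes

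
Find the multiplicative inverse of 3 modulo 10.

gcd(10, 3) = 1  (10 = 3·3 + 1, 3 = 3·1).
Back-substituting, 3·(-3) + 10·(1) = 1.
So 3·-3 ≡ 1 (mod 10), and -3 mod 10 = 7.

7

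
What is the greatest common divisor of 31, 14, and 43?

gcd(31, 14) = 1.
gcd(1, 43) = 1.

1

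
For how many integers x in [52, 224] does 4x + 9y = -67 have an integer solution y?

20

gcd(9, 4):
  9 = 2×4 + 1
  4 = 4×1
so gcd(9, 4) = 1.
Back-substitute for Bézout coefficients:
  1 = 9 - 2×4
  ... = 4×(-2) + 9×(1)
Scale by -67: particular solution (134, -67); reduce x mod 9: (8, -11).
General solution: x = 8 + 9t, y = -11 - 4t for integer t.
52 ≤ 8 + 9t ≤ 224 gives t ∈ [5, 24], which is 20 values.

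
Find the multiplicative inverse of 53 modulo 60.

17

gcd(60, 53):
  60 = 1·53 + 7
  53 = 7·7 + 4
  7 = 1·4 + 3
  4 = 1·3 + 1
  3 = 3·1
so gcd(60, 53) = 1.
Back-substitute for Bézout coefficients:
  1 = 4 - 1·3
  ... = 53·(17) + 60·(-15)
So 53·17 ≡ 1 (mod 60), and 17 mod 60 = 17.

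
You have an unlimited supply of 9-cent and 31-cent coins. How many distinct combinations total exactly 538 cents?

Need nonnegative integers with 9j + 31k = 538.
gcd(9, 31) = 1, and 9·(7) + 31·(-2) = 1.
So (j₀, k₀) = (3766, -1076); general j = 3766 + 31t, k = -1076 - 9t.
j ≥ 0 ⇒ t ≥ -121; k ≥ 0 ⇒ t ≤ -120. That's 2 values of t.

2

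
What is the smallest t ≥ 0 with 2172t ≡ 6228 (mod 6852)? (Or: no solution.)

495

gcd(6852, 2172) = 12.
12 divides 6228, so solutions exist.
By Bézout, 2172*(265) + 6852*(-84) = 12.
So 2172*(265) ≡ 12 (mod 6852); multiply by 519: t ≡ 137535 (mod 571).
Smallest nonnegative: t = 137535 mod 571 = 495.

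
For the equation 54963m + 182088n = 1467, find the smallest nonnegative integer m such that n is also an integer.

3737

gcd(182088, 54963):
  182088 = 3×54963 + 17199
  54963 = 3×17199 + 3366
  17199 = 5×3366 + 369
  3366 = 9×369 + 45
  369 = 8×45 + 9
  45 = 5×9
so gcd(182088, 54963) = 9.
9 divides 1467, so solutions exist.
Back-substitute for Bézout coefficients:
  9 = 369 - 8×45
  ... = 54963×(-3949) + 182088×(1192)
Scale by 1467/9 = 163: (m₀, n₀) = (-643687, 194296).
General solution: m = -643687 + 20232t, n = 194296 - 6107t for integer t.
m ≥ 0: smallest is -643687 mod 20232 = 3737 (at t = 32), with n = -1128.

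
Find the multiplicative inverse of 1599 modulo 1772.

1055

gcd(1772, 1599) = 1  (1772 = 1×1599 + 173, 1599 = 9×173 + 42, 173 = 4×42 + 5, 42 = 8×5 + 2, 5 = 2×2 + 1, 2 = 2×1).
Back-substituting, 1599×(-717) + 1772×(647) = 1.
So 1599×-717 ≡ 1 (mod 1772), and -717 mod 1772 = 1055.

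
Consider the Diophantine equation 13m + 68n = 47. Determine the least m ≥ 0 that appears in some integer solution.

35

gcd(68, 13):
  68 = 5·13 + 3
  13 = 4·3 + 1
  3 = 3·1
so gcd(68, 13) = 1.
1 divides 47, so solutions exist.
Back-substitute for Bézout coefficients:
  1 = 13 - 4·3
  ... = 13·(21) + 68·(-4)
Scale by 47/1 = 47: (m₀, n₀) = (987, -188).
General solution: m = 987 + 68t, n = -188 - 13t for integer t.
m ≥ 0: smallest is 987 mod 68 = 35 (at t = -14), with n = -6.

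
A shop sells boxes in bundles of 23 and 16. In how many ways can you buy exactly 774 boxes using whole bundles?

Need nonnegative integers with 23j + 16k = 774.
gcd(23, 16) = 1, and 23·(7) + 16·(-10) = 1.
So (j₀, k₀) = (5418, -7740); general j = 5418 + 16t, k = -7740 - 23t.
j ≥ 0 ⇒ t ≥ -338; k ≥ 0 ⇒ t ≤ -337. That's 2 values of t.

2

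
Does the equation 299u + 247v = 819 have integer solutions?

gcd(299, 247):
  299 = 1×247 + 52
  247 = 4×52 + 39
  52 = 1×39 + 13
  39 = 3×13
so gcd(299, 247) = 13.
13 divides 819, so integer solutions exist.

yes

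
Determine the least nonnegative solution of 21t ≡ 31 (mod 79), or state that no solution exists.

gcd(79, 21) = 1.
1 divides 31, so solutions exist.
By Bézout, 21·(-15) + 79·(4) = 1.
So 21·(-15) ≡ 1 (mod 79); multiply by 31: t ≡ -465 (mod 79).
Smallest nonnegative: t = -465 mod 79 = 9.

9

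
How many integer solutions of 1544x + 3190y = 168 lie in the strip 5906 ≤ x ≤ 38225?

20

gcd(3190, 1544) = 2  (3190 = 2×1544 + 102, 1544 = 15×102 + 14, 102 = 7×14 + 4, 14 = 3×4 + 2, 4 = 2×2).
Back-substituting, 1544×(688) + 3190×(-333) = 2.
Scale by 84: particular solution (57792, -27972); reduce x mod 1595: (372, -180).
General solution: x = 372 + 1595t, y = -180 - 772t for integer t.
5906 ≤ 372 + 1595t ≤ 38225 gives t ∈ [4, 23], which is 20 values.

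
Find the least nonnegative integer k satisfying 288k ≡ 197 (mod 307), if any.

232

gcd(307, 288):
  307 = 1×288 + 19
  288 = 15×19 + 3
  19 = 6×3 + 1
  3 = 3×1
so gcd(307, 288) = 1.
1 divides 197, so solutions exist.
Back-substitute for Bézout coefficients:
  1 = 19 - 6×3
  ... = 288×(-97) + 307×(91)
So 288×(-97) ≡ 1 (mod 307); multiply by 197: k ≡ -19109 (mod 307).
Smallest nonnegative: k = -19109 mod 307 = 232.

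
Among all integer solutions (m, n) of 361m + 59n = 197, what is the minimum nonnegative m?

gcd(361, 59) = 1  (361 = 6×59 + 7, 59 = 8×7 + 3, 7 = 2×3 + 1, 3 = 3×1).
1 divides 197, so solutions exist.
Back-substituting, 361×(17) + 59×(-104) = 1.
Scale by 197/1 = 197: (m₀, n₀) = (3349, -20488).
General solution: m = 3349 + 59t, n = -20488 - 361t for integer t.
m ≥ 0: smallest is 3349 mod 59 = 45 (at t = -56), with n = -272.

45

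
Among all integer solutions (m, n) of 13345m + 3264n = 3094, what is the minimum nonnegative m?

22

gcd(13345, 3264):
  13345 = 4*3264 + 289
  3264 = 11*289 + 85
  289 = 3*85 + 34
  85 = 2*34 + 17
  34 = 2*17
so gcd(13345, 3264) = 17.
17 divides 3094, so solutions exist.
Back-substitute for Bézout coefficients:
  17 = 85 - 2*34
  ... = 13345*(-79) + 3264*(323)
Scale by 3094/17 = 182: (m₀, n₀) = (-14378, 58786).
General solution: m = -14378 + 192t, n = 58786 - 785t for integer t.
m ≥ 0: smallest is -14378 mod 192 = 22 (at t = 75), with n = -89.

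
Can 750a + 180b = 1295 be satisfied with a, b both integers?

gcd(750, 180) = 30  (750 = 4*180 + 30, 180 = 6*30).
30 does not divide 1295 (remainder 5), so no integer solutions.

no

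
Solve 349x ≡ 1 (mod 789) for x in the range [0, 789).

gcd(789, 349):
  789 = 2*349 + 91
  349 = 3*91 + 76
  91 = 1*76 + 15
  76 = 5*15 + 1
  15 = 15*1
so gcd(789, 349) = 1.
Back-substitute for Bézout coefficients:
  1 = 76 - 5*15
  ... = 349*(52) + 789*(-23)
So 349*52 ≡ 1 (mod 789), and 52 mod 789 = 52.

52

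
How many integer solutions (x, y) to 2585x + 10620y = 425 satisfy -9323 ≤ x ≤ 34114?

gcd(10620, 2585) = 5  (10620 = 4·2585 + 280, 2585 = 9·280 + 65, 280 = 4·65 + 20, 65 = 3·20 + 5, 20 = 4·5).
Back-substituting, 2585·(493) + 10620·(-120) = 5.
Scale by 85: particular solution (41905, -10200); reduce x mod 2124: (1549, -377).
General solution: x = 1549 + 2124t, y = -377 - 517t for integer t.
-9323 ≤ 1549 + 2124t ≤ 34114 gives t ∈ [-5, 15], which is 21 values.

21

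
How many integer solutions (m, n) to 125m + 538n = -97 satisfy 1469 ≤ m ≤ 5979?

8

gcd(538, 125) = 1.
By Bézout, 125·(99) + 538·(-23) = 1.
Particular solution: (81, -19).
General solution: m = 81 + 538t, n = -19 - 125t for integer t.
1469 ≤ 81 + 538t ≤ 5979 gives t ∈ [3, 10], which is 8 values.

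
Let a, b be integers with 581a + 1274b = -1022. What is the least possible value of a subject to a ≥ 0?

gcd(1274, 581) = 7  (1274 = 2·581 + 112, 581 = 5·112 + 21, 112 = 5·21 + 7, 21 = 3·7).
7 divides -1022, so solutions exist.
Back-substituting, 581·(-57) + 1274·(26) = 7.
Scale by -1022/7 = -146: (a₀, b₀) = (8322, -3796).
General solution: a = 8322 + 182t, b = -3796 - 83t for integer t.
a ≥ 0: smallest is 8322 mod 182 = 132 (at t = -45), with b = -61.

132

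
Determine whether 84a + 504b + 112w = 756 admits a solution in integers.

gcd(504, 84) = 84  (504 = 6×84).
gcd(84, 112) = 28.
28 divides 756, so integer solutions exist.

yes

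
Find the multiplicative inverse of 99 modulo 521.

gcd(521, 99):
  521 = 5*99 + 26
  99 = 3*26 + 21
  26 = 1*21 + 5
  21 = 4*5 + 1
  5 = 5*1
so gcd(521, 99) = 1.
Back-substitute for Bézout coefficients:
  1 = 21 - 4*5
  ... = 99*(100) + 521*(-19)
So 99*100 ≡ 1 (mod 521), and 100 mod 521 = 100.

100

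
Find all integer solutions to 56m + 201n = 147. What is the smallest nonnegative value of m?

78

gcd(201, 56):
  201 = 3×56 + 33
  56 = 1×33 + 23
  33 = 1×23 + 10
  23 = 2×10 + 3
  10 = 3×3 + 1
  3 = 3×1
so gcd(201, 56) = 1.
1 divides 147, so solutions exist.
Back-substitute for Bézout coefficients:
  1 = 10 - 3×3
  ... = 56×(-61) + 201×(17)
Scale by 147/1 = 147: (m₀, n₀) = (-8967, 2499).
General solution: m = -8967 + 201t, n = 2499 - 56t for integer t.
m ≥ 0: smallest is -8967 mod 201 = 78 (at t = 45), with n = -21.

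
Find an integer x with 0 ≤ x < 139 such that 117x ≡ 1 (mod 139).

120

gcd(139, 117) = 1.
By Bézout, 117*(-19) + 139*(16) = 1.
So 117*-19 ≡ 1 (mod 139), and -19 mod 139 = 120.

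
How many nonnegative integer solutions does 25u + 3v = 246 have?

4

gcd(25, 3):
  25 = 8×3 + 1
  3 = 3×1
so gcd(25, 3) = 1.
Back-substitute for Bézout coefficients:
  1 = 25 - 8×3
  ... = 25×(1) + 3×(-8)
Scale by 246: one solution is (246, -1968). Reduce u mod 3: (0, 82).
General: u = 0 + 3t, v = 82 - 25t.
u ≥ 0 ⇒ t ≥ 0; v ≥ 0 ⇒ t ≤ 3. So t ∈ [0, 3]: 4 solutions.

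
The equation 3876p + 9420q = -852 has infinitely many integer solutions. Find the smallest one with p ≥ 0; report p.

gcd(9420, 3876):
  9420 = 2·3876 + 1668
  3876 = 2·1668 + 540
  1668 = 3·540 + 48
  540 = 11·48 + 12
  48 = 4·12
so gcd(9420, 3876) = 12.
12 divides -852, so solutions exist.
Back-substitute for Bézout coefficients:
  12 = 540 - 11·48
  ... = 3876·(192) + 9420·(-79)
Scale by -852/12 = -71: (p₀, q₀) = (-13632, 5609).
General solution: p = -13632 + 785t, q = 5609 - 323t for integer t.
p ≥ 0: smallest is -13632 mod 785 = 498 (at t = 18), with q = -205.

498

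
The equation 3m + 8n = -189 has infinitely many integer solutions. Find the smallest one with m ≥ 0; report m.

gcd(8, 3) = 1  (8 = 2*3 + 2, 3 = 1*2 + 1, 2 = 2*1).
1 divides -189, so solutions exist.
Back-substituting, 3*(3) + 8*(-1) = 1.
Scale by -189/1 = -189: (m₀, n₀) = (-567, 189).
General solution: m = -567 + 8t, n = 189 - 3t for integer t.
m ≥ 0: smallest is -567 mod 8 = 1 (at t = 71), with n = -24.

1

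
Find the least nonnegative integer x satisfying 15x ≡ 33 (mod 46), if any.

gcd(46, 15) = 1  (46 = 3·15 + 1, 15 = 15·1).
1 divides 33, so solutions exist.
Back-substituting, 15·(-3) + 46·(1) = 1.
So 15·(-3) ≡ 1 (mod 46); multiply by 33: x ≡ -99 (mod 46).
Smallest nonnegative: x = -99 mod 46 = 39.

39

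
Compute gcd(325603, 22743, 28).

gcd(325603, 22743) = 19  (325603 = 14*22743 + 7201, 22743 = 3*7201 + 1140, 7201 = 6*1140 + 361, 1140 = 3*361 + 57, 361 = 6*57 + 19, 57 = 3*19).
gcd(19, 28) = 1.

1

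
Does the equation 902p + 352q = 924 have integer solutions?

gcd(902, 352) = 22  (902 = 2*352 + 198, 352 = 1*198 + 154, 198 = 1*154 + 44, 154 = 3*44 + 22, 44 = 2*22).
22 divides 924, so integer solutions exist.

yes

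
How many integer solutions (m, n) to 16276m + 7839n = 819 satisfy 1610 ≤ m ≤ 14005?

gcd(16276, 7839) = 13.
By Bézout, 16276*(118) + 7839*(-245) = 13.
Particular solution: (198, -411).
General solution: m = 198 + 603t, n = -411 - 1252t for integer t.
1610 ≤ 198 + 603t ≤ 14005 gives t ∈ [3, 22], which is 20 values.

20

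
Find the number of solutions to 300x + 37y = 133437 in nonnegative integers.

gcd(300, 37) = 1.
By Bézout, 300·(-9) + 37·(73) = 1.
One solution: (13, 3501).
General: x = 13 + 37t, y = 3501 - 300t.
x ≥ 0 ⇒ t ≥ 0; y ≥ 0 ⇒ t ≤ 11. So t ∈ [0, 11]: 12 solutions.

12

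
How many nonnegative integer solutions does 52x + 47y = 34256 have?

gcd(52, 47) = 1  (52 = 1×47 + 5, 47 = 9×5 + 2, 5 = 2×2 + 1, 2 = 2×1).
Back-substituting, 52×(19) + 47×(-21) = 1.
Scale by 34256: one solution is (650864, -719376). Reduce x mod 47: (8, 720).
General: x = 8 + 47t, y = 720 - 52t.
x ≥ 0 ⇒ t ≥ 0; y ≥ 0 ⇒ t ≤ 13. So t ∈ [0, 13]: 14 solutions.

14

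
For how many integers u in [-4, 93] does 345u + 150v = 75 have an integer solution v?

gcd(345, 150) = 15.
By Bézout, 345*(-3) + 150*(7) = 15.
Particular solution: (5, -11).
General solution: u = 5 + 10t, v = -11 - 23t for integer t.
-4 ≤ 5 + 10t ≤ 93 gives t ∈ [0, 8], which is 9 values.

9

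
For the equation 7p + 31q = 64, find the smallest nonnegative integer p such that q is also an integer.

gcd(31, 7) = 1  (31 = 4×7 + 3, 7 = 2×3 + 1, 3 = 3×1).
1 divides 64, so solutions exist.
Back-substituting, 7×(9) + 31×(-2) = 1.
Scale by 64/1 = 64: (p₀, q₀) = (576, -128).
General solution: p = 576 + 31t, q = -128 - 7t for integer t.
p ≥ 0: smallest is 576 mod 31 = 18 (at t = -18), with q = -2.

18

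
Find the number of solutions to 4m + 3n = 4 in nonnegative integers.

1

gcd(4, 3):
  4 = 1×3 + 1
  3 = 3×1
so gcd(4, 3) = 1.
Back-substitute for Bézout coefficients:
  1 = 4 - 1×3
  ... = 4×(1) + 3×(-1)
Scale by 4: one solution is (4, -4). Reduce m mod 3: (1, 0).
General: m = 1 + 3t, n = 0 - 4t.
m ≥ 0 ⇒ t ≥ 0; n ≥ 0 ⇒ t ≤ 0. So t ∈ [0, 0]: 1 solution.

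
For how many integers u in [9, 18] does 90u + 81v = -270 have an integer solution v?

gcd(90, 81):
  90 = 1*81 + 9
  81 = 9*9
so gcd(90, 81) = 9.
Back-substitute for Bézout coefficients:
  9 = 90 - 1*81
  ... = 90*(1) + 81*(-1)
Scale by -30: particular solution (-30, 30); reduce u mod 9: (6, -10).
General solution: u = 6 + 9t, v = -10 - 10t for integer t.
9 ≤ 6 + 9t ≤ 18 gives t ∈ [1, 1], which is 1 value.

1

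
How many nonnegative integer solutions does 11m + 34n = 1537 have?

4

gcd(34, 11) = 1.
By Bézout, 11*(-3) + 34*(1) = 1.
One solution: (13, 41).
General: m = 13 + 34t, n = 41 - 11t.
m ≥ 0 ⇒ t ≥ 0; n ≥ 0 ⇒ t ≤ 3. So t ∈ [0, 3]: 4 solutions.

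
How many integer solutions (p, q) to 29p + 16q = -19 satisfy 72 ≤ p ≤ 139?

4

gcd(29, 16):
  29 = 1·16 + 13
  16 = 1·13 + 3
  13 = 4·3 + 1
  3 = 3·1
so gcd(29, 16) = 1.
Back-substitute for Bézout coefficients:
  1 = 13 - 4·3
  ... = 29·(5) + 16·(-9)
Scale by -19: particular solution (-95, 171); reduce p mod 16: (1, -3).
General solution: p = 1 + 16t, q = -3 - 29t for integer t.
72 ≤ 1 + 16t ≤ 139 gives t ∈ [5, 8], which is 4 values.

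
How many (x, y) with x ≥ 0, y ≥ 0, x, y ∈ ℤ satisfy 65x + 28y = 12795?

7

gcd(65, 28) = 1.
By Bézout, 65*(-3) + 28*(7) = 1.
One solution: (3, 450).
General: x = 3 + 28t, y = 450 - 65t.
x ≥ 0 ⇒ t ≥ 0; y ≥ 0 ⇒ t ≤ 6. So t ∈ [0, 6]: 7 solutions.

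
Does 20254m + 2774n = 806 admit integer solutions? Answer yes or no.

no

gcd(20254, 2774):
  20254 = 7·2774 + 836
  2774 = 3·836 + 266
  836 = 3·266 + 38
  266 = 7·38
so gcd(20254, 2774) = 38.
38 does not divide 806 (remainder 8), so no integer solutions.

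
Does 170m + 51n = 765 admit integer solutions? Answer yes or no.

yes

gcd(170, 51) = 17  (170 = 3·51 + 17, 51 = 3·17).
17 divides 765, so integer solutions exist.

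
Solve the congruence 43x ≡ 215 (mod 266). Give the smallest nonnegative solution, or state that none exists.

5

gcd(266, 43) = 1.
1 divides 215, so solutions exist.
By Bézout, 43·(99) + 266·(-16) = 1.
So 43·(99) ≡ 1 (mod 266); multiply by 215: x ≡ 21285 (mod 266).
Smallest nonnegative: x = 21285 mod 266 = 5.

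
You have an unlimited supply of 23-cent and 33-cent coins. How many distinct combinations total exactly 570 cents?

1

Need nonnegative integers with 23j + 33k = 570.
gcd(23, 33) = 1, and 23·(-10) + 33·(7) = 1.
So (j₀, k₀) = (-5700, 3990); general j = -5700 + 33t, k = 3990 - 23t.
j ≥ 0 ⇒ t ≥ 173; k ≥ 0 ⇒ t ≤ 173. That's 1 value of t.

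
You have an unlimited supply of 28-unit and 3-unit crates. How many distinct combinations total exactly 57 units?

Need nonnegative integers with 28j + 3k = 57.
gcd(28, 3) = 1, and 28·(1) + 3·(-9) = 1.
So (j₀, k₀) = (57, -513); general j = 57 + 3t, k = -513 - 28t.
j ≥ 0 ⇒ t ≥ -19; k ≥ 0 ⇒ t ≤ -19. That's 1 value of t.

1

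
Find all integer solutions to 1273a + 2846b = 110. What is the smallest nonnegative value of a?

gcd(2846, 1273):
  2846 = 2×1273 + 300
  1273 = 4×300 + 73
  300 = 4×73 + 8
  73 = 9×8 + 1
  8 = 8×1
so gcd(2846, 1273) = 1.
1 divides 110, so solutions exist.
Back-substitute for Bézout coefficients:
  1 = 73 - 9×8
  ... = 1273×(351) + 2846×(-157)
Scale by 110/1 = 110: (a₀, b₀) = (38610, -17270).
General solution: a = 38610 + 2846t, b = -17270 - 1273t for integer t.
a ≥ 0: smallest is 38610 mod 2846 = 1612 (at t = -13), with b = -721.

1612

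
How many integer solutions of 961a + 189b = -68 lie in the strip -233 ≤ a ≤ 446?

4

gcd(961, 189) = 1  (961 = 5×189 + 16, 189 = 11×16 + 13, 16 = 1×13 + 3, 13 = 4×3 + 1, 3 = 3×1).
Back-substituting, 961×(-59) + 189×(300) = 1.
Scale by -68: particular solution (4012, -20400); reduce a mod 189: (43, -219).
General solution: a = 43 + 189t, b = -219 - 961t for integer t.
-233 ≤ 43 + 189t ≤ 446 gives t ∈ [-1, 2], which is 4 values.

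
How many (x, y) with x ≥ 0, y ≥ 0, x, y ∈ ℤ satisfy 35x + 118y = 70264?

17

gcd(118, 35):
  118 = 3×35 + 13
  35 = 2×13 + 9
  13 = 1×9 + 4
  9 = 2×4 + 1
  4 = 4×1
so gcd(118, 35) = 1.
Back-substitute for Bézout coefficients:
  1 = 9 - 2×4
  ... = 35×(27) + 118×(-8)
Scale by 70264: one solution is (1897128, -562112). Reduce x mod 118: (42, 583).
General: x = 42 + 118t, y = 583 - 35t.
x ≥ 0 ⇒ t ≥ 0; y ≥ 0 ⇒ t ≤ 16. So t ∈ [0, 16]: 17 solutions.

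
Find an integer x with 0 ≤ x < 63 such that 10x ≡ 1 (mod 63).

19

gcd(63, 10) = 1  (63 = 6·10 + 3, 10 = 3·3 + 1, 3 = 3·1).
Back-substituting, 10·(19) + 63·(-3) = 1.
So 10·19 ≡ 1 (mod 63), and 19 mod 63 = 19.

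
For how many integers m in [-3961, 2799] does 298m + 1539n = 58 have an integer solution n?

gcd(1539, 298) = 1  (1539 = 5×298 + 49, 298 = 6×49 + 4, 49 = 12×4 + 1, 4 = 4×1).
Back-substituting, 298×(-377) + 1539×(73) = 1.
Scale by 58: particular solution (-21866, 4234); reduce m mod 1539: (1219, -236).
General solution: m = 1219 + 1539t, n = -236 - 298t for integer t.
-3961 ≤ 1219 + 1539t ≤ 2799 gives t ∈ [-3, 1], which is 5 values.

5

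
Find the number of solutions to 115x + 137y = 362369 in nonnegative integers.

23

gcd(137, 115) = 1.
By Bézout, 115·(56) + 137·(-47) = 1.
One solution: (87, 2572).
General: x = 87 + 137t, y = 2572 - 115t.
x ≥ 0 ⇒ t ≥ 0; y ≥ 0 ⇒ t ≤ 22. So t ∈ [0, 22]: 23 solutions.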